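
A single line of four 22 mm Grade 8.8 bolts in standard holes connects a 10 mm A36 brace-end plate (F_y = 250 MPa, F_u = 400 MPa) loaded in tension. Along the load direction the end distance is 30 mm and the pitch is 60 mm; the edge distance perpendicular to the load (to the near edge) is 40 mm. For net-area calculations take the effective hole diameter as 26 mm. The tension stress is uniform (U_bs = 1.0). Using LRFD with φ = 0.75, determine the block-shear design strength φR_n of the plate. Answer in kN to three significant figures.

Shear plane L_v = 30 + 3·60 = 210 mm; A_gv = 210 × 10 = 2100 mm².
A_nv = (210 − 3.5·26) × 10 = 1190 mm².
A_nt = (40 − 0.5·26) × 10 = 270 mm².
0.6 F_u A_nv = 285.6 kN; 0.6 F_y A_gv = 315 kN → shear rupture governs the shear term.
R_n = 285.6 + 1.0 × 400 × 270 / 1000 = 393.6 kN.
Design strength φR_n = 0.75 × 393.6 = 295 kN.

295 kN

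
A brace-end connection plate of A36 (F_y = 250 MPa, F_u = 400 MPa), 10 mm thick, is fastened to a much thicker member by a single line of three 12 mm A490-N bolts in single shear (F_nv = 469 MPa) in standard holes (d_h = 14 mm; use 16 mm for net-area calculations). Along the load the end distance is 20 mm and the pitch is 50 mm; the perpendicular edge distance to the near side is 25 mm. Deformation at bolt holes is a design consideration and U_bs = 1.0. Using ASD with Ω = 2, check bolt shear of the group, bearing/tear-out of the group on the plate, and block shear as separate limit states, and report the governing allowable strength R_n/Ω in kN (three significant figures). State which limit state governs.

79.6 kN (bolt shear governs)

Bolt shear: A_b = π·12²/4 = 113.1 mm²; R_n = 469 × 113.1 × 3 × 1 / 1000 = 159.1 kN → 159.1 / 2 = 79.6 kN.
Bearing: edge l_c = 13, r_n = 62.4 kN; interior l_c = 36, r_n = 115.2 kN; R_n = 62.4 + 2·115.2 = 292.8 kN → 146 kN.
Block shear: A_gv = 1200, A_nv = 800, A_nt = 170 mm²; R_n = min(0.6F_uA_nv, 0.6F_yA_gv) + U_bs·F_u·A_nt = 248 kN → 124 kN.
Bolt shear governs: 79.6 kN.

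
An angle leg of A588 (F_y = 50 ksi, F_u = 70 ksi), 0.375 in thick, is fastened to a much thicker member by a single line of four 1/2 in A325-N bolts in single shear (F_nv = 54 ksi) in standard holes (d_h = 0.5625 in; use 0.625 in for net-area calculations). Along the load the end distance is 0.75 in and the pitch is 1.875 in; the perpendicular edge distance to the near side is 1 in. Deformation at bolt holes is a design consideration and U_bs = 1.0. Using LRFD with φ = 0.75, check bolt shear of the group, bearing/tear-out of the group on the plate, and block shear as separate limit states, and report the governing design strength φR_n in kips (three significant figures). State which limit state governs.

31.8 kips (bolt shear governs)

Bolt shear: A_b = π·0.5²/4 = 0.1963 in²; R_n = 54 × 0.1963 × 4 × 1 = 42.41 kips → 0.75 × 42.41 = 31.8 kips.
Bearing: edge l_c = 0.4688, r_n = 14.77 kips; interior l_c = 1.312, r_n = 31.5 kips; R_n = 14.77 + 3·31.5 = 109.3 kips → 81.9 kips.
Block shear: A_gv = 2.391, A_nv = 1.57, A_nt = 0.2578 in²; R_n = min(0.6F_uA_nv, 0.6F_yA_gv) + U_bs·F_u·A_nt = 84 kips → 63 kips.
Bolt shear governs: 31.8 kips.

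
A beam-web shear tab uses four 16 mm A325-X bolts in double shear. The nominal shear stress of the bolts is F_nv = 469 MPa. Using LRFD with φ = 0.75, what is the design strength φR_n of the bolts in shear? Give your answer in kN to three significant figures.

566 kN

A_b = π × 16² / 4 = 201.1 mm².
R_n = F_nv · A_b · n · n_s = 469 × 201.1 × 4 × 2 / 1000 = 754.4 kN.
Design strength φR_n = 0.75 × 754.4 = 566 kN.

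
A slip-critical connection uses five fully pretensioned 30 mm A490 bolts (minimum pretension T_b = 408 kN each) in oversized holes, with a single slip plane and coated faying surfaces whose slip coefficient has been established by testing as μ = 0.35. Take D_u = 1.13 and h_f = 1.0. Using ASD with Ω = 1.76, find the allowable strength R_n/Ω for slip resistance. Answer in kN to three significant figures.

R_n = μ · D_u · h_f · T_b · n_s · n_b = 0.35 × 1.13 × 1.0 × 408 × 1 × 5 = 806.8 kN.
Allowable strength R_n/Ω = 806.8 / 1.76 = 458 kN.

458 kN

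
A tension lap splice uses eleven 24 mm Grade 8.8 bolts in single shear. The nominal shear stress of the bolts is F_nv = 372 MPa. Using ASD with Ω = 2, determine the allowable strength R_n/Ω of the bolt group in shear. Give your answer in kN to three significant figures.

A_b = π × 24² / 4 = 452.4 mm².
R_n = F_nv · A_b · n · n_s = 372 × 452.4 × 11 × 1 / 1000 = 1851 kN.
Allowable strength R_n/Ω = 1851 / 2 = 926 kN.

926 kN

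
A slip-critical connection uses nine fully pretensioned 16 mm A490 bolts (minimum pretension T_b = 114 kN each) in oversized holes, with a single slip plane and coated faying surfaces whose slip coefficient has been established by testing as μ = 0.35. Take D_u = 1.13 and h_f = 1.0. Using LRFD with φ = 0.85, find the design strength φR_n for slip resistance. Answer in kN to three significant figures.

R_n = μ · D_u · h_f · T_b · n_s · n_b = 0.35 × 1.13 × 1.0 × 114 × 1 × 9 = 405.8 kN.
Design strength φR_n = 0.85 × 405.8 = 345 kN.

345 kN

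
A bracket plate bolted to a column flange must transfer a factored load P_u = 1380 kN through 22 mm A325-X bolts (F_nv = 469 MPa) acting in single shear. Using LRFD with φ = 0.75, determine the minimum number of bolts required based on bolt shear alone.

11 bolts

A_b = π·22²/4 = 380.1 mm².
Per-bolt design strength φR_n = 0.75 × 469 × 380.1 × 1 / 1000 = 133.7 kN.
n ≥ 1380 / 133.7 = 10.32 → use 11 bolts.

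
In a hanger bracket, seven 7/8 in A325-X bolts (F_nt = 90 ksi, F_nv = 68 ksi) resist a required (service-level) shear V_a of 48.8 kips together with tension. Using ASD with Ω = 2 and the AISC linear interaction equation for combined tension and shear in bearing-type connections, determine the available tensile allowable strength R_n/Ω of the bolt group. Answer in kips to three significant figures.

A_b = π·0.875²/4 = 0.6013 in²; f_rv = 48.8 / (7 × 0.6013) = 11.59 ksi.
F'_nt = 1.3 F_nt − (Ω F_nt / F_nv) f_rv = 1.3·90 − (2·90/68)·11.59 = 86.31 ksi, capped at F_nt → F'_nt = 86.31 ksi.
R_n = F'_nt · A_b · n = 86.31 × 0.6013 × 7 = 363.3 kips.
Allowable strength R_n/Ω = 363.3 / 2 = 182 kips.

182 kips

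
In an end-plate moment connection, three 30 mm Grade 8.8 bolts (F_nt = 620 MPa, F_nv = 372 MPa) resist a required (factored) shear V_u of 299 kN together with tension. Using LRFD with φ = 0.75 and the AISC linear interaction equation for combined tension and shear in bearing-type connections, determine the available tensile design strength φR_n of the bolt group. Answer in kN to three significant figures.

A_b = π·30²/4 = 706.9 mm²; f_rv = 299 × 1000 / (3 × 706.9) = 141 MPa.
F'_nt = 1.3 F_nt − (F_nt / φF_nv) f_rv = 1.3·620 − (620/(0.75·372))·141 = 492.7 MPa, capped at F_nt → F'_nt = 492.7 MPa.
R_n = F'_nt · A_b · n = 492.7 × 706.9 × 3 / 1000 = 1045 kN.
Design strength φR_n = 0.75 × 1045 = 784 kN.

784 kN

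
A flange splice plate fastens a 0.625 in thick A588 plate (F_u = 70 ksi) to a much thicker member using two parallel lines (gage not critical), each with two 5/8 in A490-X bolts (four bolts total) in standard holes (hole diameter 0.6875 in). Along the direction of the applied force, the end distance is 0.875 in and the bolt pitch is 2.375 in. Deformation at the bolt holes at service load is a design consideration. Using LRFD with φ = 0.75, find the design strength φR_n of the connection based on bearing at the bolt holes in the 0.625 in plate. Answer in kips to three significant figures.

140 kips

Per bolt r_n = 1.2 l_c t F_u ≤ 2.4 d t F_u; upper limit = 2.4 × 0.625 × 0.625 × 70 = 65.62 kips.
Edge bolt: l_c = 0.875 − 0.6875/2 = 0.5312 in → 1.2 × 0.5312 × 0.625 × 70 = 27.89 → r_n = 27.89 kips.
Interior bolts: l_c = 2.375 − 0.6875 = 1.688 in → 1.2 × 1.688 × 0.625 × 70 = 88.59 → r_n = 65.62 kips.
R_n = 2 × 27.89 + 2 × 65.62 = 187 kips.
Design strength φR_n = 0.75 × 187 = 140 kips.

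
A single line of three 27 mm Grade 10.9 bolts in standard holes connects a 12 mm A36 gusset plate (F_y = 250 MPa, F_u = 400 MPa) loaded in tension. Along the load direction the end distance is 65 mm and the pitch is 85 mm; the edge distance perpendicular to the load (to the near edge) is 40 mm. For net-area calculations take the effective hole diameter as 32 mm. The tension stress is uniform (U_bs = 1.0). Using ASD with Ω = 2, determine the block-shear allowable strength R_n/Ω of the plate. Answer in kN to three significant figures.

269 kN

Shear plane L_v = 65 + 2·85 = 235 mm; A_gv = 235 × 12 = 2820 mm².
A_nv = (235 − 2.5·32) × 12 = 1860 mm².
A_nt = (40 − 0.5·32) × 12 = 288 mm².
0.6 F_u A_nv = 446.4 kN; 0.6 F_y A_gv = 423 kN → shear yielding governs the shear term.
R_n = 423 + 1.0 × 400 × 288 / 1000 = 538.2 kN.
Allowable strength R_n/Ω = 538.2 / 2 = 269 kN.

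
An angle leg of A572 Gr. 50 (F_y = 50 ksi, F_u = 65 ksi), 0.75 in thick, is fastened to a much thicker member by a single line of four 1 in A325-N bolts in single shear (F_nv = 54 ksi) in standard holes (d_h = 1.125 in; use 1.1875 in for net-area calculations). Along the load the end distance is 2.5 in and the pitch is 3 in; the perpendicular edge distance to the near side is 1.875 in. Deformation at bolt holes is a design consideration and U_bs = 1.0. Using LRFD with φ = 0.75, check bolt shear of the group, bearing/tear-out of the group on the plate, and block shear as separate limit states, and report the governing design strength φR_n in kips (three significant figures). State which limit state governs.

127 kips (bolt shear governs)

Bolt shear: A_b = π·1²/4 = 0.7854 in²; R_n = 54 × 0.7854 × 4 × 1 = 169.6 kips → 0.75 × 169.6 = 127 kips.
Bearing: edge l_c = 1.938, r_n = 113.3 kips; interior l_c = 1.875, r_n = 109.7 kips; R_n = 113.3 + 3·109.7 = 442.4 kips → 332 kips.
Block shear: A_gv = 8.625, A_nv = 5.508, A_nt = 0.9609 in²; R_n = min(0.6F_uA_nv, 0.6F_yA_gv) + U_bs·F_u·A_nt = 277.3 kips → 208 kips.
Bolt shear governs: 127 kips.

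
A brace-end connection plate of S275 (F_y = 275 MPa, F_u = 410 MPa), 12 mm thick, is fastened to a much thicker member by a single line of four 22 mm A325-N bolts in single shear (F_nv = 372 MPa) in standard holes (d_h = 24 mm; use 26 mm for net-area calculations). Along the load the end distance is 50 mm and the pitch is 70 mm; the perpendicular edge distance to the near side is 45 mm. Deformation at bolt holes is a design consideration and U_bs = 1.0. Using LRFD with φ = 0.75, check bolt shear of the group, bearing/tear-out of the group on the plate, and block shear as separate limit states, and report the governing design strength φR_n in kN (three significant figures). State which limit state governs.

Bolt shear: A_b = π·22²/4 = 380.1 mm²; R_n = 372 × 380.1 × 4 × 1 / 1000 = 565.6 kN → 0.75 × 565.6 = 424 kN.
Bearing: edge l_c = 38, r_n = 224.4 kN; interior l_c = 46, r_n = 259.8 kN; R_n = 224.4 + 3·259.8 = 1004 kN → 753 kN.
Block shear: A_gv = 3120, A_nv = 2028, A_nt = 384 mm²; R_n = min(0.6F_uA_nv, 0.6F_yA_gv) + U_bs·F_u·A_nt = 656.3 kN → 492 kN.
Bolt shear governs: 424 kN.

424 kN (bolt shear governs)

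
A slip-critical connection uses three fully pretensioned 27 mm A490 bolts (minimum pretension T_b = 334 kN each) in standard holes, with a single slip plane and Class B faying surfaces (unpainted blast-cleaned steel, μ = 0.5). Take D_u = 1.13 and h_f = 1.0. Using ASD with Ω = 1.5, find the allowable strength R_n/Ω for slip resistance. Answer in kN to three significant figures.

R_n = μ · D_u · h_f · T_b · n_s · n_b = 0.5 × 1.13 × 1.0 × 334 × 1 × 3 = 566.1 kN.
Allowable strength R_n/Ω = 566.1 / 1.5 = 377 kN.

377 kN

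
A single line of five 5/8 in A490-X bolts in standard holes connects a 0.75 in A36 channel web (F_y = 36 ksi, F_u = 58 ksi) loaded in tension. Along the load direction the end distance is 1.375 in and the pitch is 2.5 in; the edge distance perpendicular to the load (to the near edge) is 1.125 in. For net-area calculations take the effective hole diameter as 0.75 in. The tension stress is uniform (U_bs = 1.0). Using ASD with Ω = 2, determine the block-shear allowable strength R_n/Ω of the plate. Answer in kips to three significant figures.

108 kips

Shear plane L_v = 1.375 + 4·2.5 = 11.38 in; A_gv = 11.38 × 0.75 = 8.531 in².
A_nv = (11.38 − 4.5·0.75) × 0.75 = 6 in².
A_nt = (1.125 − 0.5·0.75) × 0.75 = 0.5625 in².
0.6 F_u A_nv = 208.8 kips; 0.6 F_y A_gv = 184.3 kips → shear yielding governs the shear term.
R_n = 184.3 + 1.0 × 58 × 0.5625 = 216.9 kips.
Allowable strength R_n/Ω = 216.9 / 2 = 108 kips.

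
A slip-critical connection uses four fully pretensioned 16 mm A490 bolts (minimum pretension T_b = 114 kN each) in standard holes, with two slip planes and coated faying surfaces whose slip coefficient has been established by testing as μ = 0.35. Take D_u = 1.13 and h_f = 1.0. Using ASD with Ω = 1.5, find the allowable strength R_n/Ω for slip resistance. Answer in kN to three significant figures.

R_n = μ · D_u · h_f · T_b · n_s · n_b = 0.35 × 1.13 × 1.0 × 114 × 2 × 4 = 360.7 kN.
Allowable strength R_n/Ω = 360.7 / 1.5 = 240 kN.

240 kN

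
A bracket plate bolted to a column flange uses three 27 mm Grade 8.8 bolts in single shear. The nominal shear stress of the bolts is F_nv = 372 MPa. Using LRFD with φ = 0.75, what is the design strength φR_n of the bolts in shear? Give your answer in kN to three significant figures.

A_b = π × 27² / 4 = 572.6 mm².
R_n = F_nv · A_b · n · n_s = 372 × 572.6 × 3 × 1 / 1000 = 639 kN.
Design strength φR_n = 0.75 × 639 = 479 kN.

479 kN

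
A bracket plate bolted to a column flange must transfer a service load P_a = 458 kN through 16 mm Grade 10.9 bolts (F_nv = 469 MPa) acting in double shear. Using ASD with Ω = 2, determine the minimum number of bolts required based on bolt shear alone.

A_b = π·16²/4 = 201.1 mm².
Per-bolt allowable strength R_n/Ω = 469 × 201.1 × 2 / 1000 / 2 = 94.3 kN.
n ≥ 458 / 94.3 = 4.857 → use 5 bolts.

5 bolts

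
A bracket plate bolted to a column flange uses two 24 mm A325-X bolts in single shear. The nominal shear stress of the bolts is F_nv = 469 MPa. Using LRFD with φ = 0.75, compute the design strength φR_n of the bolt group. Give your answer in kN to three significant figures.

318 kN

A_b = π × 24² / 4 = 452.4 mm².
R_n = F_nv · A_b · n · n_s = 469 × 452.4 × 2 × 1 / 1000 = 424.3 kN.
Design strength φR_n = 0.75 × 424.3 = 318 kN.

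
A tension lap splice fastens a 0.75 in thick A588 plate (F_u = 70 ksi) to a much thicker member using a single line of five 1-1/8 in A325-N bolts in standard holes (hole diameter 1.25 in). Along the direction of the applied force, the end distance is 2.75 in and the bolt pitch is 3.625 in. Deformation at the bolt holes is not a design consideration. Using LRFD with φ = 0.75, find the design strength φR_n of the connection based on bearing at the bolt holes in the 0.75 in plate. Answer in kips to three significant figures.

657 kips

Per bolt r_n = 1.5 l_c t F_u ≤ 3.0 d t F_u; upper limit = 3.0 × 1.125 × 0.75 × 70 = 177.2 kips.
Edge bolt: l_c = 2.75 − 1.25/2 = 2.125 in → 1.5 × 2.125 × 0.75 × 70 = 167.3 → r_n = 167.3 kips.
Interior bolts: l_c = 3.625 − 1.25 = 2.375 in → 1.5 × 2.375 × 0.75 × 70 = 187 → r_n = 177.2 kips.
R_n = 1 × 167.3 + 4 × 177.2 = 876.1 kips.
Design strength φR_n = 0.75 × 876.1 = 657 kips.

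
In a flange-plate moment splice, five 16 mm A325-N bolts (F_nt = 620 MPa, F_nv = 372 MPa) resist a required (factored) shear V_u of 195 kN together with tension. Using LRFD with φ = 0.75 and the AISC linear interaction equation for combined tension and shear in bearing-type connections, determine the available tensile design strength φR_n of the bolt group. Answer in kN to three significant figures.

283 kN

A_b = π·16²/4 = 201.1 mm²; f_rv = 195 × 1000 / (5 × 201.1) = 194 MPa.
F'_nt = 1.3 F_nt − (F_nt / φF_nv) f_rv = 1.3·620 − (620/(0.75·372))·194 = 375 MPa, capped at F_nt → F'_nt = 375 MPa.
R_n = F'_nt · A_b · n = 375 × 201.1 × 5 / 1000 = 376.9 kN.
Design strength φR_n = 0.75 × 376.9 = 283 kN.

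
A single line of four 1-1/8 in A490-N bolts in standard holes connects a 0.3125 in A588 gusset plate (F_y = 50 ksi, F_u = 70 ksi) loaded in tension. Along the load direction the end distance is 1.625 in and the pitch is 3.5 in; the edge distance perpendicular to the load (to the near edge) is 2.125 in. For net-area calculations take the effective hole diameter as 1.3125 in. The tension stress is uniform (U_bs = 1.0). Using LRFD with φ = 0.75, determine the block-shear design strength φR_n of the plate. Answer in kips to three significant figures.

Shear plane L_v = 1.625 + 3·3.5 = 12.12 in; A_gv = 12.12 × 0.3125 = 3.789 in².
A_nv = (12.12 − 3.5·1.3125) × 0.3125 = 2.354 in².
A_nt = (2.125 − 0.5·1.3125) × 0.3125 = 0.459 in².
0.6 F_u A_nv = 98.85 kips; 0.6 F_y A_gv = 113.7 kips → shear rupture governs the shear term.
R_n = 98.85 + 1.0 × 70 × 0.459 = 131 kips.
Design strength φR_n = 0.75 × 131 = 98.2 kips.

98.2 kips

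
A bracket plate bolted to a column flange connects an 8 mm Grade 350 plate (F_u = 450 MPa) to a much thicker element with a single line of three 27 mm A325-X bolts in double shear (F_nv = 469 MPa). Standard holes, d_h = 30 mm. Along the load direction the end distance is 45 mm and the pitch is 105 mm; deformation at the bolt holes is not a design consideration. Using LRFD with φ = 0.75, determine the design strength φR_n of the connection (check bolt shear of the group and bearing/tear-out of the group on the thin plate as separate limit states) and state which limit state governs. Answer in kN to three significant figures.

Bolt shear: A_b = π·27²/4 = 572.6 mm²; R_n = 469 × 572.6 × 3 × 2 / 1000 = 1611 kN → 0.75 × 1611 = 1210 kN.
Bearing (1.5 l_c t F_u ≤ 3.0 d t F_u): upper limit = 3.0·27·8·450 / 1000 = 291.6 kN.
  Edge l_c = 45 − 30/2 = 30 → r_n = 162 kN; interior l_c = 105 − 30 = 75 → r_n = 291.6 kN.
  R_n,bearing = 1·162 + 2·291.6 = 745.2 kN → 0.75 × 745.2 = 559 kN.
Bearing governs: 559 kN.

559 kN (bearing governs)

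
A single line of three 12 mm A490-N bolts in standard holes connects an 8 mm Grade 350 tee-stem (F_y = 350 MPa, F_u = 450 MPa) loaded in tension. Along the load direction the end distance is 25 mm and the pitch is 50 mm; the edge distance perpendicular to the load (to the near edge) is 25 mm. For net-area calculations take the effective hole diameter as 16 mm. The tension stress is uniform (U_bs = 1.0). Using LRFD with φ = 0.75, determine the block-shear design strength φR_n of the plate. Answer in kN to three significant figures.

184 kN

Shear plane L_v = 25 + 2·50 = 125 mm; A_gv = 125 × 8 = 1000 mm².
A_nv = (125 − 2.5·16) × 8 = 680 mm².
A_nt = (25 − 0.5·16) × 8 = 136 mm².
0.6 F_u A_nv = 183.6 kN; 0.6 F_y A_gv = 210 kN → shear rupture governs the shear term.
R_n = 183.6 + 1.0 × 450 × 136 / 1000 = 244.8 kN.
Design strength φR_n = 0.75 × 244.8 = 184 kN.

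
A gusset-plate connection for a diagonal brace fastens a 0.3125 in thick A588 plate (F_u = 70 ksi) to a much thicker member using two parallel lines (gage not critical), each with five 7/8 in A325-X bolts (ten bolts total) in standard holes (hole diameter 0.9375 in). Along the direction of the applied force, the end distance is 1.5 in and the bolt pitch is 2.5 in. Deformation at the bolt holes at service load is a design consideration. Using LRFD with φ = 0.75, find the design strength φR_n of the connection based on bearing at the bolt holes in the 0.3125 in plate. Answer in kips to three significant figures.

Per bolt r_n = 1.2 l_c t F_u ≤ 2.4 d t F_u; upper limit = 2.4 × 0.875 × 0.3125 × 70 = 45.94 kips.
Edge bolt: l_c = 1.5 − 0.9375/2 = 1.031 in → 1.2 × 1.031 × 0.3125 × 70 = 27.07 → r_n = 27.07 kips.
Interior bolts: l_c = 2.5 − 0.9375 = 1.562 in → 1.2 × 1.562 × 0.3125 × 70 = 41.02 → r_n = 41.02 kips.
R_n = 2 × 27.07 + 8 × 41.02 = 382.3 kips.
Design strength φR_n = 0.75 × 382.3 = 287 kips.

287 kips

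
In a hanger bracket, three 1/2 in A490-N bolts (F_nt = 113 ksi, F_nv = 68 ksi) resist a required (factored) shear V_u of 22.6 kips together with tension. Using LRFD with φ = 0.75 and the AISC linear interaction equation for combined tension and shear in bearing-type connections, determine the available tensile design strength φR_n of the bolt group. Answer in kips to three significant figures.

27.3 kips

A_b = π·0.5²/4 = 0.1963 in²; f_rv = 22.6 / (3 × 0.1963) = 38.37 ksi.
F'_nt = 1.3 F_nt − (F_nt / φF_nv) f_rv = 1.3·113 − (113/(0.75·68))·38.37 = 61.89 ksi, capped at F_nt → F'_nt = 61.89 ksi.
R_n = F'_nt · A_b · n = 61.89 × 0.1963 × 3 = 36.46 kips.
Design strength φR_n = 0.75 × 36.46 = 27.3 kips.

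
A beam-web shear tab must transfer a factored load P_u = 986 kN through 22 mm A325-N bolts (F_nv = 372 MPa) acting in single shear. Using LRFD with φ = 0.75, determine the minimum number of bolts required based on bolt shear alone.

A_b = π·22²/4 = 380.1 mm².
Per-bolt design strength φR_n = 0.75 × 372 × 380.1 × 1 / 1000 = 106.1 kN.
n ≥ 986 / 106.1 = 9.297 → use 10 bolts.

10 bolts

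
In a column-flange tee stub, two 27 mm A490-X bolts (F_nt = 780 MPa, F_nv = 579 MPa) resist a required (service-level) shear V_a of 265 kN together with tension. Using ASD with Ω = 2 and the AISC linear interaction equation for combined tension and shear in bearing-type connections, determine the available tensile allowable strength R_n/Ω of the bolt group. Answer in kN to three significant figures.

A_b = π·27²/4 = 572.6 mm²; f_rv = 265 × 1000 / (2 × 572.6) = 231.4 MPa.
F'_nt = 1.3 F_nt − (Ω F_nt / F_nv) f_rv = 1.3·780 − (2·780/579)·231.4 = 390.5 MPa, capped at F_nt → F'_nt = 390.5 MPa.
R_n = F'_nt · A_b · n = 390.5 × 572.6 × 2 / 1000 = 447.2 kN.
Allowable strength R_n/Ω = 447.2 / 2 = 224 kN.

224 kN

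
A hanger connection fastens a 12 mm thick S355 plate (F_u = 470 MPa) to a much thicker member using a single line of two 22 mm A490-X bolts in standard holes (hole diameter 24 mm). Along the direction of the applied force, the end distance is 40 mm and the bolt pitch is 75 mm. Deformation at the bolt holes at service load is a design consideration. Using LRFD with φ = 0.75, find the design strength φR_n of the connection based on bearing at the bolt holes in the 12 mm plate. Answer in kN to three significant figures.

365 kN

Per bolt r_n = 1.2 l_c t F_u ≤ 2.4 d t F_u; upper limit = 2.4 × 22 × 12 × 470 / 1000 = 297.8 kN.
Edge bolt: l_c = 40 − 24/2 = 28 mm → 1.2 × 28 × 12 × 470 / 1000 = 189.5 → r_n = 189.5 kN.
Interior bolts: l_c = 75 − 24 = 51 mm → 1.2 × 51 × 12 × 470 / 1000 = 345.2 → r_n = 297.8 kN.
R_n = 1 × 189.5 + 1 × 297.8 = 487.3 kN.
Design strength φR_n = 0.75 × 487.3 = 365 kN.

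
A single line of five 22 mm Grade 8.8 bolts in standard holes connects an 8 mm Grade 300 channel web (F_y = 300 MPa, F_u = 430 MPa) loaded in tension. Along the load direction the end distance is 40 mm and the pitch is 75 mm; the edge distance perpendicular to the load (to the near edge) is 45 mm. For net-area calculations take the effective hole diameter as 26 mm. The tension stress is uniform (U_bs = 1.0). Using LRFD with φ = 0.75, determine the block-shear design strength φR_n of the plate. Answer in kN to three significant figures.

428 kN

Shear plane L_v = 40 + 4·75 = 340 mm; A_gv = 340 × 8 = 2720 mm².
A_nv = (340 − 4.5·26) × 8 = 1784 mm².
A_nt = (45 − 0.5·26) × 8 = 256 mm².
0.6 F_u A_nv = 460.3 kN; 0.6 F_y A_gv = 489.6 kN → shear rupture governs the shear term.
R_n = 460.3 + 1.0 × 430 × 256 / 1000 = 570.4 kN.
Design strength φR_n = 0.75 × 570.4 = 428 kN.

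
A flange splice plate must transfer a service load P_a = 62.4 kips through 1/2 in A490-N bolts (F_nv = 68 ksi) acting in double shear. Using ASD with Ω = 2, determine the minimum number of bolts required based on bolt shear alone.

5 bolts

A_b = π·0.5²/4 = 0.1963 in².
Per-bolt allowable strength R_n/Ω = 68 × 0.1963 × 2 / 2 = 13.35 kips.
n ≥ 62.4 / 13.35 = 4.674 → use 5 bolts.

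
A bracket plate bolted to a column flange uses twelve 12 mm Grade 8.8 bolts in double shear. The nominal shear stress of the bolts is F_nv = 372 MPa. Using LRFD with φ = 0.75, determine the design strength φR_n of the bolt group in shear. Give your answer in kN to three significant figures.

757 kN

A_b = π × 12² / 4 = 113.1 mm².
R_n = F_nv · A_b · n · n_s = 372 × 113.1 × 12 × 2 / 1000 = 1010 kN.
Design strength φR_n = 0.75 × 1010 = 757 kN.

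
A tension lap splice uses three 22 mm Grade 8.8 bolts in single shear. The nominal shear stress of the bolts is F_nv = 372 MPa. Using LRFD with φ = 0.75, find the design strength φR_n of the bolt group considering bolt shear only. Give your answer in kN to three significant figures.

A_b = π × 22² / 4 = 380.1 mm².
R_n = F_nv · A_b · n · n_s = 372 × 380.1 × 3 × 1 / 1000 = 424.2 kN.
Design strength φR_n = 0.75 × 424.2 = 318 kN.

318 kN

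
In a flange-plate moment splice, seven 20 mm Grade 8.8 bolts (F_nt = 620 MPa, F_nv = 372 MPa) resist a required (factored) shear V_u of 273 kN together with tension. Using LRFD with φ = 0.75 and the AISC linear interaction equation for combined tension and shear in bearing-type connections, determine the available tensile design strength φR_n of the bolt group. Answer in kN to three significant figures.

A_b = π·20²/4 = 314.2 mm²; f_rv = 273 × 1000 / (7 × 314.2) = 124.1 MPa.
F'_nt = 1.3 F_nt − (F_nt / φF_nv) f_rv = 1.3·620 − (620/(0.75·372))·124.1 = 530.1 MPa, capped at F_nt → F'_nt = 530.1 MPa.
R_n = F'_nt · A_b · n = 530.1 × 314.2 × 7 / 1000 = 1166 kN.
Design strength φR_n = 0.75 × 1166 = 874 kN.

874 kN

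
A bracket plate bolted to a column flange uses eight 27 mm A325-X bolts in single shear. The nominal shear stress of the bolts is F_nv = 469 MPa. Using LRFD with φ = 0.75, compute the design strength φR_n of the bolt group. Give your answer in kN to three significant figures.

1610 kN

A_b = π × 27² / 4 = 572.6 mm².
R_n = F_nv · A_b · n · n_s = 469 × 572.6 × 8 × 1 / 1000 = 2148 kN.
Design strength φR_n = 0.75 × 2148 = 1610 kN.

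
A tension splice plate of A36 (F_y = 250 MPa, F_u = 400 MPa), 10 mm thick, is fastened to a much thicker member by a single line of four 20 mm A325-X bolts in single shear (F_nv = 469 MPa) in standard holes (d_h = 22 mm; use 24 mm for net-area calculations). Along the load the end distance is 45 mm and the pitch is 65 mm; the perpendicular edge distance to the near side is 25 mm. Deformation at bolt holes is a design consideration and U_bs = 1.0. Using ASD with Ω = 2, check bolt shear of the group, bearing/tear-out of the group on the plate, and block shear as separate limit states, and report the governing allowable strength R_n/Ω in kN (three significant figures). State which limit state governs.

206 kN (block shear governs)

Bolt shear: A_b = π·20²/4 = 314.2 mm²; R_n = 469 × 314.2 × 4 × 1 / 1000 = 589.4 kN → 589.4 / 2 = 295 kN.
Bearing: edge l_c = 34, r_n = 163.2 kN; interior l_c = 43, r_n = 192 kN; R_n = 163.2 + 3·192 = 739.2 kN → 370 kN.
Block shear: A_gv = 2400, A_nv = 1560, A_nt = 130 mm²; R_n = min(0.6F_uA_nv, 0.6F_yA_gv) + U_bs·F_u·A_nt = 412 kN → 206 kN.
Block shear governs: 206 kN.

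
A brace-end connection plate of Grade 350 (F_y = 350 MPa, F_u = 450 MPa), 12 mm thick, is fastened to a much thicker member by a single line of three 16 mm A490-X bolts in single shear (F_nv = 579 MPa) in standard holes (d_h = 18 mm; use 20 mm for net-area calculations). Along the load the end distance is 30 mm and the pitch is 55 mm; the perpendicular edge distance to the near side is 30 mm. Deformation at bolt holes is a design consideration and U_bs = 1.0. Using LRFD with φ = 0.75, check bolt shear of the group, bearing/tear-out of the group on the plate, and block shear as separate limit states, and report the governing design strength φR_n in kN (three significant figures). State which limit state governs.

262 kN (bolt shear governs)

Bolt shear: A_b = π·16²/4 = 201.1 mm²; R_n = 579 × 201.1 × 3 × 1 / 1000 = 349.2 kN → 0.75 × 349.2 = 262 kN.
Bearing: edge l_c = 21, r_n = 136.1 kN; interior l_c = 37, r_n = 207.4 kN; R_n = 136.1 + 2·207.4 = 550.8 kN → 413 kN.
Block shear: A_gv = 1680, A_nv = 1080, A_nt = 240 mm²; R_n = min(0.6F_uA_nv, 0.6F_yA_gv) + U_bs·F_u·A_nt = 399.6 kN → 300 kN.
Bolt shear governs: 262 kN.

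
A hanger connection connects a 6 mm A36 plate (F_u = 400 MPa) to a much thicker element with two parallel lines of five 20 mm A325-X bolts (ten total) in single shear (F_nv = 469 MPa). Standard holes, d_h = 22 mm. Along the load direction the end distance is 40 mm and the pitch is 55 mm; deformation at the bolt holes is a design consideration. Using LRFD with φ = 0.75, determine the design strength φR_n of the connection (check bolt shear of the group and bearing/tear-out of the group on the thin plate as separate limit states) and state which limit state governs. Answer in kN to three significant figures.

696 kN (bearing governs)

Bolt shear: A_b = π·20²/4 = 314.2 mm²; R_n = 469 × 314.2 × 10 × 1 / 1000 = 1473 kN → 0.75 × 1473 = 1110 kN.
Bearing (1.2 l_c t F_u ≤ 2.4 d t F_u): upper limit = 2.4·20·6·400 / 1000 = 115.2 kN.
  Edge l_c = 40 − 22/2 = 29 → r_n = 83.52 kN; interior l_c = 55 − 22 = 33 → r_n = 95.04 kN.
  R_n,bearing = 2·83.52 + 8·95.04 = 927.4 kN → 0.75 × 927.4 = 696 kN.
Bearing governs: 696 kN.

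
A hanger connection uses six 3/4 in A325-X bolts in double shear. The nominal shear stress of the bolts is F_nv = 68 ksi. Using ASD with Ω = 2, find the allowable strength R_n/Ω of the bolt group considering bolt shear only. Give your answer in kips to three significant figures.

A_b = π × 0.75² / 4 = 0.4418 in².
R_n = F_nv · A_b · n · n_s = 68 × 0.4418 × 6 × 2 = 360.5 kips.
Allowable strength R_n/Ω = 360.5 / 2 = 180 kips.

180 kips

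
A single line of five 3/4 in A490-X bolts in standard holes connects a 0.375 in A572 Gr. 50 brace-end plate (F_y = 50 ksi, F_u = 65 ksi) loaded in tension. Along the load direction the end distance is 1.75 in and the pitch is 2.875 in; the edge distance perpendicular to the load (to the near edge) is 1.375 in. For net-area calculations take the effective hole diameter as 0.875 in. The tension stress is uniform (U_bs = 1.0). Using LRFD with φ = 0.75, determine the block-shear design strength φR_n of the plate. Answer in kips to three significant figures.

Shear plane L_v = 1.75 + 4·2.875 = 13.25 in; A_gv = 13.25 × 0.375 = 4.969 in².
A_nv = (13.25 − 4.5·0.875) × 0.375 = 3.492 in².
A_nt = (1.375 − 0.5·0.875) × 0.375 = 0.3516 in².
0.6 F_u A_nv = 136.2 kips; 0.6 F_y A_gv = 149.1 kips → shear rupture governs the shear term.
R_n = 136.2 + 1.0 × 65 × 0.3516 = 159 kips.
Design strength φR_n = 0.75 × 159 = 119 kips.

119 kips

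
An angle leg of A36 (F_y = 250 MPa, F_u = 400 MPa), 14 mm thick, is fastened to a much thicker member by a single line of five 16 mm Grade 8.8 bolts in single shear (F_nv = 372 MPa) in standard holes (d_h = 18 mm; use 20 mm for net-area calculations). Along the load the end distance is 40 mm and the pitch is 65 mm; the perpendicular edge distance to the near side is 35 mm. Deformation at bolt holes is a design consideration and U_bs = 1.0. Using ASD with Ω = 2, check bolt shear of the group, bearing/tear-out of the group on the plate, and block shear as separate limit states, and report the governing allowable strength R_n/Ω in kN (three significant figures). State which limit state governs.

Bolt shear: A_b = π·16²/4 = 201.1 mm²; R_n = 372 × 201.1 × 5 × 1 / 1000 = 374 kN → 374 / 2 = 187 kN.
Bearing: edge l_c = 31, r_n = 208.3 kN; interior l_c = 47, r_n = 215 kN; R_n = 208.3 + 4·215 = 1068 kN → 534 kN.
Block shear: A_gv = 4200, A_nv = 2940, A_nt = 350 mm²; R_n = min(0.6F_uA_nv, 0.6F_yA_gv) + U_bs·F_u·A_nt = 770 kN → 385 kN.
Bolt shear governs: 187 kN.

187 kN (bolt shear governs)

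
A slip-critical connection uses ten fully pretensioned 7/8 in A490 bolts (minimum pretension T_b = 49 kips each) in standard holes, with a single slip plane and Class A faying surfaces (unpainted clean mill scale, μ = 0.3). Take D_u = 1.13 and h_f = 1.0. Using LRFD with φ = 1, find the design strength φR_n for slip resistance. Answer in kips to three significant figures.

R_n = μ · D_u · h_f · T_b · n_s · n_b = 0.3 × 1.13 × 1.0 × 49 × 1 × 10 = 166.1 kips.
Design strength φR_n = 1 × 166.1 = 166 kips.

166 kips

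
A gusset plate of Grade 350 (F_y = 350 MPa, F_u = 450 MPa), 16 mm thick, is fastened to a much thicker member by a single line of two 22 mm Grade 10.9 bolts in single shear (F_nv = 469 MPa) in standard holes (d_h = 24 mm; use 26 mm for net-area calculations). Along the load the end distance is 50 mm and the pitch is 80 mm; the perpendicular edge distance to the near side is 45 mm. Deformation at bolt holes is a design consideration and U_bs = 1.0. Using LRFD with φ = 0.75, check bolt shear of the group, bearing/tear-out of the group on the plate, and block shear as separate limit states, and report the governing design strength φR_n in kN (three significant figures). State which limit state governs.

Bolt shear: A_b = π·22²/4 = 380.1 mm²; R_n = 469 × 380.1 × 2 × 1 / 1000 = 356.6 kN → 0.75 × 356.6 = 267 kN.
Bearing: edge l_c = 38, r_n = 328.3 kN; interior l_c = 56, r_n = 380.2 kN; R_n = 328.3 + 1·380.2 = 708.5 kN → 531 kN.
Block shear: A_gv = 2080, A_nv = 1456, A_nt = 512 mm²; R_n = min(0.6F_uA_nv, 0.6F_yA_gv) + U_bs·F_u·A_nt = 623.5 kN → 468 kN.
Bolt shear governs: 267 kN.

267 kN (bolt shear governs)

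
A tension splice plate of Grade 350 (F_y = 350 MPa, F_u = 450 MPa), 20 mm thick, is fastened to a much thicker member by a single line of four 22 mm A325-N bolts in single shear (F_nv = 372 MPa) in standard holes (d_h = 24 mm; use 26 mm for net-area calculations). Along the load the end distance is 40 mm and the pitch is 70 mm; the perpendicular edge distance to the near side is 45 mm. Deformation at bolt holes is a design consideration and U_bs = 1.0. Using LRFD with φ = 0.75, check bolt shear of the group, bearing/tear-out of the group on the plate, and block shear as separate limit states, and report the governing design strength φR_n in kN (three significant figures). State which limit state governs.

424 kN (bolt shear governs)

Bolt shear: A_b = π·22²/4 = 380.1 mm²; R_n = 372 × 380.1 × 4 × 1 / 1000 = 565.6 kN → 0.75 × 565.6 = 424 kN.
Bearing: edge l_c = 28, r_n = 302.4 kN; interior l_c = 46, r_n = 475.2 kN; R_n = 302.4 + 3·475.2 = 1728 kN → 1300 kN.
Block shear: A_gv = 5000, A_nv = 3180, A_nt = 640 mm²; R_n = min(0.6F_uA_nv, 0.6F_yA_gv) + U_bs·F_u·A_nt = 1147 kN → 860 kN.
Bolt shear governs: 424 kN.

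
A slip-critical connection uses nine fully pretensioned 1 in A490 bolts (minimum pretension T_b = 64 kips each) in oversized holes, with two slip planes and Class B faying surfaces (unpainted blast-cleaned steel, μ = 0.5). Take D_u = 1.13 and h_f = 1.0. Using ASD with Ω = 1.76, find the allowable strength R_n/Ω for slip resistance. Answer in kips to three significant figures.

370 kips

R_n = μ · D_u · h_f · T_b · n_s · n_b = 0.5 × 1.13 × 1.0 × 64 × 2 × 9 = 650.9 kips.
Allowable strength R_n/Ω = 650.9 / 1.76 = 370 kips.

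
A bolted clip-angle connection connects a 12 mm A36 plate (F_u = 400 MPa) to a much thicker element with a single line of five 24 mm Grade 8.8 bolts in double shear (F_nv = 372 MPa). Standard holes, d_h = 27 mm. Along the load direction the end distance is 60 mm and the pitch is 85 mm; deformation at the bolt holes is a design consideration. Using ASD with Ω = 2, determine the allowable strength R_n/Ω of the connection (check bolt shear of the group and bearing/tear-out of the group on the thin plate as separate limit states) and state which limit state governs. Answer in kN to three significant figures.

687 kN (bearing governs)

Bolt shear: A_b = π·24²/4 = 452.4 mm²; R_n = 372 × 452.4 × 5 × 2 / 1000 = 1683 kN → 1683 / 2 = 841 kN.
Bearing (1.2 l_c t F_u ≤ 2.4 d t F_u): upper limit = 2.4·24·12·400 / 1000 = 276.5 kN.
  Edge l_c = 60 − 27/2 = 46.5 → r_n = 267.8 kN; interior l_c = 85 − 27 = 58 → r_n = 276.5 kN.
  R_n,bearing = 1·267.8 + 4·276.5 = 1374 kN → 1374 / 2 = 687 kN.
Bearing governs: 687 kN.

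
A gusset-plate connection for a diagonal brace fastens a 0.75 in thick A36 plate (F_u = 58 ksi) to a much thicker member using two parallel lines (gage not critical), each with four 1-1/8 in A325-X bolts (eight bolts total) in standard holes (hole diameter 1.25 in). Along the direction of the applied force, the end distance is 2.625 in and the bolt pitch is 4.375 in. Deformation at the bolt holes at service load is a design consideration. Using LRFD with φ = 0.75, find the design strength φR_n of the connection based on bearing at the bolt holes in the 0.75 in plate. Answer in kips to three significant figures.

Per bolt r_n = 1.2 l_c t F_u ≤ 2.4 d t F_u; upper limit = 2.4 × 1.125 × 0.75 × 58 = 117.4 kips.
Edge bolt: l_c = 2.625 − 1.25/2 = 2 in → 1.2 × 2 × 0.75 × 58 = 104.4 → r_n = 104.4 kips.
Interior bolts: l_c = 4.375 − 1.25 = 3.125 in → 1.2 × 3.125 × 0.75 × 58 = 163.1 → r_n = 117.4 kips.
R_n = 2 × 104.4 + 6 × 117.4 = 913.5 kips.
Design strength φR_n = 0.75 × 913.5 = 685 kips.

685 kips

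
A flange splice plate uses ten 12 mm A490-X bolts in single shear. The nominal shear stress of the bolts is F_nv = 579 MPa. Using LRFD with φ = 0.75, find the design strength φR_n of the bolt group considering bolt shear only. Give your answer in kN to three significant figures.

A_b = π × 12² / 4 = 113.1 mm².
R_n = F_nv · A_b · n · n_s = 579 × 113.1 × 10 × 1 / 1000 = 654.8 kN.
Design strength φR_n = 0.75 × 654.8 = 491 kN.

491 kN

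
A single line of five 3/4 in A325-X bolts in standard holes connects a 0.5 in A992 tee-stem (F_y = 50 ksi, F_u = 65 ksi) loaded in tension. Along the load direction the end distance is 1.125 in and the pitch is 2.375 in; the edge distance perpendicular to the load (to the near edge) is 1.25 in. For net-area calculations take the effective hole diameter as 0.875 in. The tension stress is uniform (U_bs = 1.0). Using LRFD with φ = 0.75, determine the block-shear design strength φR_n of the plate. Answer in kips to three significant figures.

118 kips

Shear plane L_v = 1.125 + 4·2.375 = 10.62 in; A_gv = 10.62 × 0.5 = 5.312 in².
A_nv = (10.62 − 4.5·0.875) × 0.5 = 3.344 in².
A_nt = (1.25 − 0.5·0.875) × 0.5 = 0.4062 in².
0.6 F_u A_nv = 130.4 kips; 0.6 F_y A_gv = 159.4 kips → shear rupture governs the shear term.
R_n = 130.4 + 1.0 × 65 × 0.4062 = 156.8 kips.
Design strength φR_n = 0.75 × 156.8 = 118 kips.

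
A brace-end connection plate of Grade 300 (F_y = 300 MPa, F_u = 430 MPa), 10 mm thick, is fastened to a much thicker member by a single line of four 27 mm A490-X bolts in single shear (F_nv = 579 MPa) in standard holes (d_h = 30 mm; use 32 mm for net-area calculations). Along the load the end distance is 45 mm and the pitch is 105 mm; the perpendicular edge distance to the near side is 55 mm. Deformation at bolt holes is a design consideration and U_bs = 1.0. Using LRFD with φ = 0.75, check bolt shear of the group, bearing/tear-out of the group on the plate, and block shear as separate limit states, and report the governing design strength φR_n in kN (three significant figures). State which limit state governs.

Bolt shear: A_b = π·27²/4 = 572.6 mm²; R_n = 579 × 572.6 × 4 × 1 / 1000 = 1326 kN → 0.75 × 1326 = 995 kN.
Bearing: edge l_c = 30, r_n = 154.8 kN; interior l_c = 75, r_n = 278.6 kN; R_n = 154.8 + 3·278.6 = 990.7 kN → 743 kN.
Block shear: A_gv = 3600, A_nv = 2480, A_nt = 390 mm²; R_n = min(0.6F_uA_nv, 0.6F_yA_gv) + U_bs·F_u·A_nt = 807.5 kN → 606 kN.
Block shear governs: 606 kN.

606 kN (block shear governs)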